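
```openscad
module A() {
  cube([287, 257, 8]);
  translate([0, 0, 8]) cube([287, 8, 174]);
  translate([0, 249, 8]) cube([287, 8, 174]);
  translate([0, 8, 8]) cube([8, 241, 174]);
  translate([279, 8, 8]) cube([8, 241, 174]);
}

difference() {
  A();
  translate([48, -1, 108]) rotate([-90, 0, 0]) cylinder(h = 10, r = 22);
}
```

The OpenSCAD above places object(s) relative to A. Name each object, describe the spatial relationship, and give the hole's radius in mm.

A is an open box. The open box has a circular hole through its front wall. The hole's radius is 22 mm.

The subtracted cylinder has r = 22 mm.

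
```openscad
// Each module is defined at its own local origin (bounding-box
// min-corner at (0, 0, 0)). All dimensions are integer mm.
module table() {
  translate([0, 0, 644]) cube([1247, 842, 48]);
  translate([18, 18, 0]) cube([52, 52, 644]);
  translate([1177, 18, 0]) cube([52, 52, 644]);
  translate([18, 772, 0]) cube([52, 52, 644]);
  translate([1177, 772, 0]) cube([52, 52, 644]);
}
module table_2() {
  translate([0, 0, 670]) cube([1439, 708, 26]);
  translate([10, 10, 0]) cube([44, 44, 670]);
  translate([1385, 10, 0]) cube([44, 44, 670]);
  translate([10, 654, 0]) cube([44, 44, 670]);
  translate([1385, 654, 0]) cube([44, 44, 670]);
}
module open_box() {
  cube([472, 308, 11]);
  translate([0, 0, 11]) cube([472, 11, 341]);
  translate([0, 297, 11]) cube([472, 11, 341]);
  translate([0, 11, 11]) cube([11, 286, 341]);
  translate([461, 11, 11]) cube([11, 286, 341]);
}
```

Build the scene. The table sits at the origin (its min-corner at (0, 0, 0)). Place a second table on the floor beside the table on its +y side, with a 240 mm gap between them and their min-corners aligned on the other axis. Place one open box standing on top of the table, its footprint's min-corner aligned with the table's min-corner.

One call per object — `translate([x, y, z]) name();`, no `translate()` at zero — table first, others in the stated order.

table();
translate([0, 1082, 0]) table_2();
translate([0, 0, 692]) open_box();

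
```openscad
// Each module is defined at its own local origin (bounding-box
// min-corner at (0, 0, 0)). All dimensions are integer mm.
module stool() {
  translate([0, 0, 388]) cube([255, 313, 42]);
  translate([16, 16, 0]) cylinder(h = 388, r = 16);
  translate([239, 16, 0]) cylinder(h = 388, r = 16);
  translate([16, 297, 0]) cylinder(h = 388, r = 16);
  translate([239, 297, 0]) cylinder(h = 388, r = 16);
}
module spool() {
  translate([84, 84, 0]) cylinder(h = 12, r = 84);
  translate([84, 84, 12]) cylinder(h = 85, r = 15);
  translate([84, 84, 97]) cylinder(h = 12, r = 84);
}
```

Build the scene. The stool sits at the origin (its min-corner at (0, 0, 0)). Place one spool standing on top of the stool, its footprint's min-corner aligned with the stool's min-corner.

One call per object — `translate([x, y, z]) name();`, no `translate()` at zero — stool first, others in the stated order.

stool();
translate([0, 0, 430]) spool();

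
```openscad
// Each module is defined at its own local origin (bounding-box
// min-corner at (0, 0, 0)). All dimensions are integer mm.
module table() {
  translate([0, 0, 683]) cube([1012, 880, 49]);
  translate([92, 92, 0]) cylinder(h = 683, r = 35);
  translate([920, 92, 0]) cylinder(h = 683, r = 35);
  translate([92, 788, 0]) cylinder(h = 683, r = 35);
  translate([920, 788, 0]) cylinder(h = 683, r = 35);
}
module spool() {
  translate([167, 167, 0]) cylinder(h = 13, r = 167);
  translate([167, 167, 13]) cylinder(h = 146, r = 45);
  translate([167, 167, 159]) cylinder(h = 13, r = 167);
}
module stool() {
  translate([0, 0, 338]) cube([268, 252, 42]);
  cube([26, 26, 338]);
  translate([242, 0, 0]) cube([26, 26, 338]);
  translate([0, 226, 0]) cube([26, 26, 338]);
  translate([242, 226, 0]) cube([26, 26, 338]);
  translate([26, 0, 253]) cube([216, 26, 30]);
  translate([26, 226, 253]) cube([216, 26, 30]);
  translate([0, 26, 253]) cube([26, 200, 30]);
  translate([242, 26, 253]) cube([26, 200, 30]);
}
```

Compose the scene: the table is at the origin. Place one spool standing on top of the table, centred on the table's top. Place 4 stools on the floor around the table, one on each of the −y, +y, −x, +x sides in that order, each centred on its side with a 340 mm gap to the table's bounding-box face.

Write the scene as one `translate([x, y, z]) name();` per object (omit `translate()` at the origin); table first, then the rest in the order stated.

table();
translate([339, 273, 732]) spool();
translate([372, -592, 0]) stool();
translate([372, 1220, 0]) stool();
translate([-608, 314, 0]) stool();
translate([1352, 314, 0]) stool();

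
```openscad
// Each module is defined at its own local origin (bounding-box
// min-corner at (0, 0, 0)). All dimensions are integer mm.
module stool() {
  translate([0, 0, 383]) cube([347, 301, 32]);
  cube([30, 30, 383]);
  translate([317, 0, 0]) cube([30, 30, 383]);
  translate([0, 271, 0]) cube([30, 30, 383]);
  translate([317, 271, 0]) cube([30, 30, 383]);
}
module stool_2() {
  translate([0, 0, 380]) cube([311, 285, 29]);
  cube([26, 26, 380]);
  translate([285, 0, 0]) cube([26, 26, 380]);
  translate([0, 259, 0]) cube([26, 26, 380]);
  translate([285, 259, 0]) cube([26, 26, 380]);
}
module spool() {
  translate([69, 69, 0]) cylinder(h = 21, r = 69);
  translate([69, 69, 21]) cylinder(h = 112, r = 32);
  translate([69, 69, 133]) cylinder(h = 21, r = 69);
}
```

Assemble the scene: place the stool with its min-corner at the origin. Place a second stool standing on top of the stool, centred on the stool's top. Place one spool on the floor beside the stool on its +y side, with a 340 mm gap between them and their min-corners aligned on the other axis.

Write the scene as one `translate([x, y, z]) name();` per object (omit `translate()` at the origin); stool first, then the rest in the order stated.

stool();
translate([18, 8, 415]) stool_2();
translate([0, 641, 0]) spool();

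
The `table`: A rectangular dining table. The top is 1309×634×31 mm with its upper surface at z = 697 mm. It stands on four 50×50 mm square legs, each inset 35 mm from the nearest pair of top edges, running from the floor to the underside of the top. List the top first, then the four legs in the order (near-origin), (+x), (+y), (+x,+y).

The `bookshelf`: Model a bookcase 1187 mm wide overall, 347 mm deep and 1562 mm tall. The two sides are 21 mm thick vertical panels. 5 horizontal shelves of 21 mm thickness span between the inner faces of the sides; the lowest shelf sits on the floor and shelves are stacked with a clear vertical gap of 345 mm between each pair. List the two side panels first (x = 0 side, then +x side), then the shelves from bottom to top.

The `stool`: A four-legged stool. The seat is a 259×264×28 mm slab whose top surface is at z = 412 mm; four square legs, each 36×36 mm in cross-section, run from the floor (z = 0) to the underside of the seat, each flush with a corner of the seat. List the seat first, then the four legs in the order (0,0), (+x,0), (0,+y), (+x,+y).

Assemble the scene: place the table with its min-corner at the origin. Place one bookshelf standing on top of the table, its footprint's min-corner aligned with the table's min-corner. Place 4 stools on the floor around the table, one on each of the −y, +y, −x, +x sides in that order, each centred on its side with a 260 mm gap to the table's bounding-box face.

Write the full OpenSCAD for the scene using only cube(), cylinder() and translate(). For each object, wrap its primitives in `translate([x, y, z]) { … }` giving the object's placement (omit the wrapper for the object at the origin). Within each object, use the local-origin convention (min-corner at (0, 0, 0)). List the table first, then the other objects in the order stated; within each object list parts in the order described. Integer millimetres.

translate([0, 0, 666]) cube([1309, 634, 31]);
translate([35, 35, 0]) cube([50, 50, 666]);
translate([1224, 35, 0]) cube([50, 50, 666]);
translate([35, 549, 0]) cube([50, 50, 666]);
translate([1224, 549, 0]) cube([50, 50, 666]);
translate([0, 0, 697]) {
  cube([21, 347, 1562]);
  translate([1166, 0, 0]) cube([21, 347, 1562]);
  translate([21, 0, 0]) cube([1145, 347, 21]);
  translate([21, 0, 366]) cube([1145, 347, 21]);
  translate([21, 0, 732]) cube([1145, 347, 21]);
  translate([21, 0, 1098]) cube([1145, 347, 21]);
  translate([21, 0, 1464]) cube([1145, 347, 21]);
}
translate([525, -524, 0]) {
  translate([0, 0, 384]) cube([259, 264, 28]);
  cube([36, 36, 384]);
  translate([223, 0, 0]) cube([36, 36, 384]);
  translate([0, 228, 0]) cube([36, 36, 384]);
  translate([223, 228, 0]) cube([36, 36, 384]);
}
translate([525, 894, 0]) {
  translate([0, 0, 384]) cube([259, 264, 28]);
  cube([36, 36, 384]);
  translate([223, 0, 0]) cube([36, 36, 384]);
  translate([0, 228, 0]) cube([36, 36, 384]);
  translate([223, 228, 0]) cube([36, 36, 384]);
}
translate([-519, 185, 0]) {
  translate([0, 0, 384]) cube([259, 264, 28]);
  cube([36, 36, 384]);
  translate([223, 0, 0]) cube([36, 36, 384]);
  translate([0, 228, 0]) cube([36, 36, 384]);
  translate([223, 228, 0]) cube([36, 36, 384]);
}
translate([1569, 185, 0]) {
  translate([0, 0, 384]) cube([259, 264, 28]);
  cube([36, 36, 384]);
  translate([223, 0, 0]) cube([36, 36, 384]);
  translate([0, 228, 0]) cube([36, 36, 384]);
  translate([223, 228, 0]) cube([36, 36, 384]);
}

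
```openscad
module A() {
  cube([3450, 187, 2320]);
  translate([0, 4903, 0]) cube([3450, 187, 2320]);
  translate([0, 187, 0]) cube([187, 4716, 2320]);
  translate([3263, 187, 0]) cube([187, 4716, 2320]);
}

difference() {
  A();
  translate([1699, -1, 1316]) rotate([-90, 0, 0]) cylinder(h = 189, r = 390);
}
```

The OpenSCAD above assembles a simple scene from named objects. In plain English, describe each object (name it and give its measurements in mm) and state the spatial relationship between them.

A is the wall frame of a small rectangular building: four walls, each 2320 mm tall and 187 mm thick, enclosing a footprint 3450 mm (x) by 5090 mm (y) outside-to-outside, with no floor or roof. The front and back walls (the −y and +y sides) span the full width; the two side walls fit between them.

The house frame has a circular hole of radius 390 mm through its front wall, centred at (x = 1699, z = 1316).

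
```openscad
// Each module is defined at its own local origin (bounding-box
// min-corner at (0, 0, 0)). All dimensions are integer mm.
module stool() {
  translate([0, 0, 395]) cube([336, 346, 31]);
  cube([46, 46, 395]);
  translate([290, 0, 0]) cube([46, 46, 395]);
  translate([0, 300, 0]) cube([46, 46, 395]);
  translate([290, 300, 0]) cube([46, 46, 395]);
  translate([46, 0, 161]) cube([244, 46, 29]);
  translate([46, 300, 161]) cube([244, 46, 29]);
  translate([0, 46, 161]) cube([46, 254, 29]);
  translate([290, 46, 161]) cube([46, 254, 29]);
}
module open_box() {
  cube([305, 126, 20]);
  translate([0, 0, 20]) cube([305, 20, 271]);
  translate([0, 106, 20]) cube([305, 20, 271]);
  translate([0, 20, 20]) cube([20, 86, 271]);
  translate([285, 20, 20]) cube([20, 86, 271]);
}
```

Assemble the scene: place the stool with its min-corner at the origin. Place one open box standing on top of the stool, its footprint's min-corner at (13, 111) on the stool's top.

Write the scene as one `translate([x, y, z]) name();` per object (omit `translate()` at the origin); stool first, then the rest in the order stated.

stool();
translate([13, 111, 426]) open_box();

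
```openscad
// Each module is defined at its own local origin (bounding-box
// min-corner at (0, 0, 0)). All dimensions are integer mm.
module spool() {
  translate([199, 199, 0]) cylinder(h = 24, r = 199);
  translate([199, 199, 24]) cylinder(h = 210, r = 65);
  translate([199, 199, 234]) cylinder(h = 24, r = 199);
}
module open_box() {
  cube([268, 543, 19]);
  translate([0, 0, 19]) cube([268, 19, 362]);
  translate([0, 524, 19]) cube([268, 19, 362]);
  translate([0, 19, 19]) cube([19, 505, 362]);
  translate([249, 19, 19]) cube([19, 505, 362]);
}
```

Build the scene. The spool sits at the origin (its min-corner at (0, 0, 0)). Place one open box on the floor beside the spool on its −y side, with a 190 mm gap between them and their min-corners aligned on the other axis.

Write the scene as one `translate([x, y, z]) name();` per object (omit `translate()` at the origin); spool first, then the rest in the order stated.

spool();
translate([0, -733, 0]) open_box();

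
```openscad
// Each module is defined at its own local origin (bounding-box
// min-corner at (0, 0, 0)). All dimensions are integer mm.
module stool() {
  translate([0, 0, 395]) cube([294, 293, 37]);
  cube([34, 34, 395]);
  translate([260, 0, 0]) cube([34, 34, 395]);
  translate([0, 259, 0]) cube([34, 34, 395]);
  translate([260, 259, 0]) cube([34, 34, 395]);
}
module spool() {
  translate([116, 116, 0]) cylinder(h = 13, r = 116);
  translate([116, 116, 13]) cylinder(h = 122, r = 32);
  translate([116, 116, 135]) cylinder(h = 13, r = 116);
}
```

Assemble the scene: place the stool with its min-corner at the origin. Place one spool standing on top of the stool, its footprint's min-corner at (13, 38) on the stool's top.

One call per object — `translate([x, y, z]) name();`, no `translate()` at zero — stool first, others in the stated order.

stool();
translate([13, 38, 432]) spool();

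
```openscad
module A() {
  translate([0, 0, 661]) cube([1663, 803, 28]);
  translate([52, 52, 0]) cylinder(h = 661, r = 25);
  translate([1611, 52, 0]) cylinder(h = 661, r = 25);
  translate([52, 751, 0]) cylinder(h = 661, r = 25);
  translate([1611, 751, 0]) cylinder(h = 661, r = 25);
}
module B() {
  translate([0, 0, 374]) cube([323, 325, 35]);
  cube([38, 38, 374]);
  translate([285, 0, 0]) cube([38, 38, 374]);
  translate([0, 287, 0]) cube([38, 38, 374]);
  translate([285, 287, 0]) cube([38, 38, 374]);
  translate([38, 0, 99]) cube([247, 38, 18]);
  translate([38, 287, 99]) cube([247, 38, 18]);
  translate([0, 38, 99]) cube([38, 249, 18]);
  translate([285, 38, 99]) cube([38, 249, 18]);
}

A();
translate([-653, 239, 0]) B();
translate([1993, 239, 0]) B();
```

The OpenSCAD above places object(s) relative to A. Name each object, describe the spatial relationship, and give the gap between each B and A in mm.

Each stool's nearest face is 330 mm from the table's bounding box.

A is a table. B is a stool. Two stools sit around the table at the −x, +x sides. The gap between each stool and the table is 330 mm.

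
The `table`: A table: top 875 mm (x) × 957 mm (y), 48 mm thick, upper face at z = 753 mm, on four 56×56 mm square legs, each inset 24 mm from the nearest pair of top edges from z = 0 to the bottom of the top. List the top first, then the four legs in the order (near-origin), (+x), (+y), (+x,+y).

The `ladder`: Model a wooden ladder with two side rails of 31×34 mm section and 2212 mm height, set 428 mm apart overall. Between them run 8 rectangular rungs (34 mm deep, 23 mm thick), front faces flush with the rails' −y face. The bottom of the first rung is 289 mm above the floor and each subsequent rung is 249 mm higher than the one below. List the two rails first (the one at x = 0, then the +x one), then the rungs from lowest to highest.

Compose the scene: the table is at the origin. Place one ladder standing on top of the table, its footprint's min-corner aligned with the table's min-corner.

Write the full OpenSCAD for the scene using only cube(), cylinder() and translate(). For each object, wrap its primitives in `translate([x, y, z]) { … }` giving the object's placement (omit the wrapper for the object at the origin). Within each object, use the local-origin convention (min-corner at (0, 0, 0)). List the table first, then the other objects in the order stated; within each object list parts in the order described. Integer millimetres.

translate([0, 0, 705]) cube([875, 957, 48]);
translate([24, 24, 0]) cube([56, 56, 705]);
translate([795, 24, 0]) cube([56, 56, 705]);
translate([24, 877, 0]) cube([56, 56, 705]);
translate([795, 877, 0]) cube([56, 56, 705]);
translate([0, 0, 753]) {
  cube([31, 34, 2212]);
  translate([397, 0, 0]) cube([31, 34, 2212]);
  translate([31, 0, 289]) cube([366, 34, 23]);
  translate([31, 0, 538]) cube([366, 34, 23]);
  translate([31, 0, 787]) cube([366, 34, 23]);
  translate([31, 0, 1036]) cube([366, 34, 23]);
  translate([31, 0, 1285]) cube([366, 34, 23]);
  translate([31, 0, 1534]) cube([366, 34, 23]);
  translate([31, 0, 1783]) cube([366, 34, 23]);
  translate([31, 0, 2032]) cube([366, 34, 23]);
}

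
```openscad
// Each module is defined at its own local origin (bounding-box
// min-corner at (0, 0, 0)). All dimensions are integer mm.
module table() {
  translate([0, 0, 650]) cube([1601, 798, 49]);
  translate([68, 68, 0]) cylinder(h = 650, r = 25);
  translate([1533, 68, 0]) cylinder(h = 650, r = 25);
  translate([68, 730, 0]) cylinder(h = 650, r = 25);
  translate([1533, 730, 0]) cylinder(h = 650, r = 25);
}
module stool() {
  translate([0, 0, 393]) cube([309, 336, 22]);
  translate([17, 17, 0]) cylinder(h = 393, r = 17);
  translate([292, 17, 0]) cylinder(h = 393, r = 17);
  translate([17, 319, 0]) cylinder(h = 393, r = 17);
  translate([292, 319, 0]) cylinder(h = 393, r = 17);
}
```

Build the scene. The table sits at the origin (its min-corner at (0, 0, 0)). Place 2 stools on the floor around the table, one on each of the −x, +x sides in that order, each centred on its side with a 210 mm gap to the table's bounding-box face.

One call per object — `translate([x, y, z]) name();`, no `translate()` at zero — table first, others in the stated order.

table();
translate([-519, 231, 0]) stool();
translate([1811, 231, 0]) stool();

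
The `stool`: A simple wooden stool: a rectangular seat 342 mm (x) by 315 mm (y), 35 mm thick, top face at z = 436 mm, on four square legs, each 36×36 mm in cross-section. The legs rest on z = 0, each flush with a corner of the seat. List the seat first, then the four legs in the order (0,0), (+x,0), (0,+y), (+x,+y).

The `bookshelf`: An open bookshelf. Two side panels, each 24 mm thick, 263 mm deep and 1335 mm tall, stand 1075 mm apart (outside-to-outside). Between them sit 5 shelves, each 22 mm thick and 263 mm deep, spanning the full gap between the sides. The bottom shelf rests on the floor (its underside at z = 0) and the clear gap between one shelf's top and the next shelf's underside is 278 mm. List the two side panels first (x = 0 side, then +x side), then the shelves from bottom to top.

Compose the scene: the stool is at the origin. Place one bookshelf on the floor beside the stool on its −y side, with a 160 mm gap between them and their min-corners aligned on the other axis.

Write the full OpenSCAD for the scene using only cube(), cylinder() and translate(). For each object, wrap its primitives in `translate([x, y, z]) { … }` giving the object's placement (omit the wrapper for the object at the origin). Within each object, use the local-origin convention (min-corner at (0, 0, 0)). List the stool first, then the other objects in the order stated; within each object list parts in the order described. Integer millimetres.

translate([0, 0, 401]) cube([342, 315, 35]);
cube([36, 36, 401]);
translate([306, 0, 0]) cube([36, 36, 401]);
translate([0, 279, 0]) cube([36, 36, 401]);
translate([306, 279, 0]) cube([36, 36, 401]);
translate([0, -423, 0]) {
  cube([24, 263, 1335]);
  translate([1051, 0, 0]) cube([24, 263, 1335]);
  translate([24, 0, 0]) cube([1027, 263, 22]);
  translate([24, 0, 300]) cube([1027, 263, 22]);
  translate([24, 0, 600]) cube([1027, 263, 22]);
  translate([24, 0, 900]) cube([1027, 263, 22]);
  translate([24, 0, 1200]) cube([1027, 263, 22]);
}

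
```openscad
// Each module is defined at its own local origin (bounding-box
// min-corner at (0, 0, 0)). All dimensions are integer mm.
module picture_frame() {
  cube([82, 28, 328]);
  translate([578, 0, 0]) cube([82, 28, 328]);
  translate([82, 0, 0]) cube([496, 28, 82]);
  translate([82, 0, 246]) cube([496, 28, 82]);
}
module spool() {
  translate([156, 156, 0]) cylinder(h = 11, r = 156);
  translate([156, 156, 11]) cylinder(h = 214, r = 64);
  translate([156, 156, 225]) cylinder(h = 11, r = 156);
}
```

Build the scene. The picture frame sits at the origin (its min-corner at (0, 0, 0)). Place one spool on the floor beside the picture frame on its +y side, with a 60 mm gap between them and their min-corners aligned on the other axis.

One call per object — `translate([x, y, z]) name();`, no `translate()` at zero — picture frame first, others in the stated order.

picture_frame();
translate([0, 88, 0]) spool();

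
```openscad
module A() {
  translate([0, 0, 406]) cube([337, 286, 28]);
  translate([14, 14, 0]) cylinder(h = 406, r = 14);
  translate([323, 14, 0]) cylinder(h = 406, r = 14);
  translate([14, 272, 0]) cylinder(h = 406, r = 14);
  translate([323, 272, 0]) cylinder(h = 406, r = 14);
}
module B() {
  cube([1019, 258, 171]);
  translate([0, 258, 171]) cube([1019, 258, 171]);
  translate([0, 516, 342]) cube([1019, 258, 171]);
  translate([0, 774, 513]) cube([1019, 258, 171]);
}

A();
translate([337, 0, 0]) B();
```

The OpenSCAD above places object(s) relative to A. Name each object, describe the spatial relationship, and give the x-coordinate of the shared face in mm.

A is a stool. B is a staircase. The staircase is against the stool's +x side, with their −y faces flush. The x-coordinate of the shared face is 337 mm.

The stool's +x face and the staircase's −x face are both at x = 337 mm.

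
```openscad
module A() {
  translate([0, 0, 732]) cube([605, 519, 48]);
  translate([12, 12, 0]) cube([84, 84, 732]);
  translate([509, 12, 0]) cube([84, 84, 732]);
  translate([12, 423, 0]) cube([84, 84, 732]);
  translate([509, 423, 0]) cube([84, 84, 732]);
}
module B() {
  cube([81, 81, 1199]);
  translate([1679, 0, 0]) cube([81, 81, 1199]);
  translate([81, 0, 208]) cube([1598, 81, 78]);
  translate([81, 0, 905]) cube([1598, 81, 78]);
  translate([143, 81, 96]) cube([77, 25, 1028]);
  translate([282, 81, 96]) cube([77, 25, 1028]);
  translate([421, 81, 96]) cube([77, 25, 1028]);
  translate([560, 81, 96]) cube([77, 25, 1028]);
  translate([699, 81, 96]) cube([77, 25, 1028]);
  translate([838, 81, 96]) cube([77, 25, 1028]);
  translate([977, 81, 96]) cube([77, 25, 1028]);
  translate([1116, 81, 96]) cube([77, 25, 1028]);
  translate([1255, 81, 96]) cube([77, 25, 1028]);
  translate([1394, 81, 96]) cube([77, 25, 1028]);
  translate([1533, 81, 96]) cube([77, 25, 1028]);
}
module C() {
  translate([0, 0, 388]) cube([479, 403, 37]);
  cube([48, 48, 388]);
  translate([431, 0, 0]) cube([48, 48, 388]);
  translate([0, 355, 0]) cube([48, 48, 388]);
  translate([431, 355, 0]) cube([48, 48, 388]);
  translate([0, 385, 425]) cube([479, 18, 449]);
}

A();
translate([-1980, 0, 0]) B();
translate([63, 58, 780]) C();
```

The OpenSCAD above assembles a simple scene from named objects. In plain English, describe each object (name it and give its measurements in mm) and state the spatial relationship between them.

A is a table with a 605×519 mm rectangular top, 48 mm thick, top surface at z = 780 mm, supported by four 84×84 mm square legs, each inset 12 mm from the nearest pair of top edges, running from the floor.

B is a fence section. Two 81×81 mm posts, 1199 mm tall, stand on the floor with a clear span of 1598 mm between their inner faces. Two horizontal rails of 81×78 mm section span the gap between the posts with their undersides at z = 208 mm and z = 905 mm, flush with the posts' −y face. 11 pickets, each 77 mm wide, 25 mm thick and 1028 mm tall, are fixed to the +y face of the rails with their bottoms at z = 96 mm, evenly spaced across the span with equal gaps (rounded down to the nearest mm) at the −x end and between each pair — any rounding remainder accumulates at the +x end.

C is a chair: 479×403 mm seat, 37 mm thick, top at z = 425 mm, on four 48 mm square corner legs flush with the seat edges. A 18 mm thick backrest slab spans the full seat width, extending 449 mm above the seat top, its back face flush with the seat's +y edge.

The fence section is on the floor beside the table on its −x side. The chair is on top of the table, centred.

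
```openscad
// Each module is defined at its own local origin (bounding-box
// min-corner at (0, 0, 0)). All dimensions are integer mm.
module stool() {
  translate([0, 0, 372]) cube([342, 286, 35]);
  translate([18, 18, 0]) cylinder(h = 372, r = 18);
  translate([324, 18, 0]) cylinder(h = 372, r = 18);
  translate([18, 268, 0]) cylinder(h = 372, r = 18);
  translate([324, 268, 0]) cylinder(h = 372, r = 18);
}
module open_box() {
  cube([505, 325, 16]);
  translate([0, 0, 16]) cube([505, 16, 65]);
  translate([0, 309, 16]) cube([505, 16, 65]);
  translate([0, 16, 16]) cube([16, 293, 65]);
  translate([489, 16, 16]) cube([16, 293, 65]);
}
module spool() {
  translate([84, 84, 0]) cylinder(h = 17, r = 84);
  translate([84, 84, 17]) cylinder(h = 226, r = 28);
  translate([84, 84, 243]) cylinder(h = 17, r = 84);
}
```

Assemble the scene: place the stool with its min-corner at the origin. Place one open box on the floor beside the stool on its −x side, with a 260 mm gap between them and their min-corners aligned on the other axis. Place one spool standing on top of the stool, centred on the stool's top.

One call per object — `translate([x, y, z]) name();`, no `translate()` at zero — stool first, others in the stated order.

stool();
translate([-765, 0, 0]) open_box();
translate([87, 59, 407]) spool();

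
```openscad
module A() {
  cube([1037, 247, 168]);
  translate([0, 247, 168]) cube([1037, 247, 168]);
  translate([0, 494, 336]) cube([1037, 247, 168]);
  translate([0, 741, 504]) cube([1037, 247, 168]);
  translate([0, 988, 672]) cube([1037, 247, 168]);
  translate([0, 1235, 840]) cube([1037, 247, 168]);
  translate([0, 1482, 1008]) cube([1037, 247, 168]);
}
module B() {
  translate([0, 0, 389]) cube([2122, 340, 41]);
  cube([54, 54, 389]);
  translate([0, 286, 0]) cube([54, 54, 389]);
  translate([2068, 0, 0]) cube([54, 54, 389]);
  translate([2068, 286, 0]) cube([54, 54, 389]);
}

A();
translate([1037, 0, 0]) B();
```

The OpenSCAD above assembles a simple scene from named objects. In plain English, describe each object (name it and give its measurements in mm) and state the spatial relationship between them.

A is a run of 7 identical solid stair steps. Each tread is 1037×247 mm and each step block is 168 mm high. Step 1 rests on the floor; step k is offset from step 1 by (k−1)×247 mm in y and (k−1)×168 mm in z.

B is a bench: a 2122×340 mm seat slab, 41 mm thick, top at z = 430 mm, on four 54×54 mm square legs flush with the seat corners and standing on z = 0.

The bench is against the staircase's +x side, with their −y faces flush.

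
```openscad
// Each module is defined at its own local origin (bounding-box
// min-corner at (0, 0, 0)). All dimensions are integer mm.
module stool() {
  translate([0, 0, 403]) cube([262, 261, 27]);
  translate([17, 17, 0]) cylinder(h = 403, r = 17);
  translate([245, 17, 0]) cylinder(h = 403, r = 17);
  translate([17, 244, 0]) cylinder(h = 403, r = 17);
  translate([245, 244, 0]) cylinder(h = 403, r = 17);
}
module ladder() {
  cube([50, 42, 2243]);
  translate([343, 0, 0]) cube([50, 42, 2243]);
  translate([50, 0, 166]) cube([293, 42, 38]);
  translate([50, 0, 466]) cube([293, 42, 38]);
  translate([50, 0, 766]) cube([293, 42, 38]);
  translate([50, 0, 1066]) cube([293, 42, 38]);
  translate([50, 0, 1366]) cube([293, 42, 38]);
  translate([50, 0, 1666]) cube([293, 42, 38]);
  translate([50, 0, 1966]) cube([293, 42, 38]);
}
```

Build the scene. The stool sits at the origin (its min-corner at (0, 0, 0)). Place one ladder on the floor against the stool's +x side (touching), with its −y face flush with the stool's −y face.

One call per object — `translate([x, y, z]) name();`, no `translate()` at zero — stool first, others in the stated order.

stool();
translate([262, 0, 0]) ladder();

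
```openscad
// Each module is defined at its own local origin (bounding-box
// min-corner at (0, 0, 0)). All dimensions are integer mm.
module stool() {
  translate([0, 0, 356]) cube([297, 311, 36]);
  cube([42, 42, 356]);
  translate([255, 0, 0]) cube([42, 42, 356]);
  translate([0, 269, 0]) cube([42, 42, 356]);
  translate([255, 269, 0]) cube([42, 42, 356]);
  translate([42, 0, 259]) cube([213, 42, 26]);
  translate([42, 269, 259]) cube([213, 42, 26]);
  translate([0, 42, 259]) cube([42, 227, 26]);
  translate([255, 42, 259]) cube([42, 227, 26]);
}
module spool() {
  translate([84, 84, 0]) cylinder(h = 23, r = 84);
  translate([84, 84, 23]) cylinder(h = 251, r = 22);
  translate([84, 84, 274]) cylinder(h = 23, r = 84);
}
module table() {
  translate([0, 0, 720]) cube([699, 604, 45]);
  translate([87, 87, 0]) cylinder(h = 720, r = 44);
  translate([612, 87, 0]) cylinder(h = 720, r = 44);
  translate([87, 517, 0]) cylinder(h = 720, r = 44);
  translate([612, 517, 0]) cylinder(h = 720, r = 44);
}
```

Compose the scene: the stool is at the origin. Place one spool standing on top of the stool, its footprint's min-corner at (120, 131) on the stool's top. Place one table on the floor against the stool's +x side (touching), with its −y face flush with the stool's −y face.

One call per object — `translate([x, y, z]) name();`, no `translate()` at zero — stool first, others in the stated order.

stool();
translate([120, 131, 392]) spool();
translate([297, 0, 0]) table();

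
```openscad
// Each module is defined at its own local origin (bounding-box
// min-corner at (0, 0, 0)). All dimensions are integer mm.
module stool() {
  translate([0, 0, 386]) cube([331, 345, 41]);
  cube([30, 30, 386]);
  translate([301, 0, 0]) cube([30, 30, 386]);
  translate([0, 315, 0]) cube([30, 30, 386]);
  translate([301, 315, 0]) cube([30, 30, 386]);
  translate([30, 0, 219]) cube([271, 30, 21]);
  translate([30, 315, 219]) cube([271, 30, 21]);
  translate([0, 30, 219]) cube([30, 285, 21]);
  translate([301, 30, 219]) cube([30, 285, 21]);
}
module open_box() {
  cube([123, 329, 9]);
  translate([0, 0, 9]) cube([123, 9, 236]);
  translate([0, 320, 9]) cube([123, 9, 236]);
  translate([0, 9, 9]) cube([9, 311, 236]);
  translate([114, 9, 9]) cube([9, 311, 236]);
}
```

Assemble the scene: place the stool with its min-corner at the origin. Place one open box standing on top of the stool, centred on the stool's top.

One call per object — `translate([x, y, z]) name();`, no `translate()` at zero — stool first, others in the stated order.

stool();
translate([104, 8, 427]) open_box();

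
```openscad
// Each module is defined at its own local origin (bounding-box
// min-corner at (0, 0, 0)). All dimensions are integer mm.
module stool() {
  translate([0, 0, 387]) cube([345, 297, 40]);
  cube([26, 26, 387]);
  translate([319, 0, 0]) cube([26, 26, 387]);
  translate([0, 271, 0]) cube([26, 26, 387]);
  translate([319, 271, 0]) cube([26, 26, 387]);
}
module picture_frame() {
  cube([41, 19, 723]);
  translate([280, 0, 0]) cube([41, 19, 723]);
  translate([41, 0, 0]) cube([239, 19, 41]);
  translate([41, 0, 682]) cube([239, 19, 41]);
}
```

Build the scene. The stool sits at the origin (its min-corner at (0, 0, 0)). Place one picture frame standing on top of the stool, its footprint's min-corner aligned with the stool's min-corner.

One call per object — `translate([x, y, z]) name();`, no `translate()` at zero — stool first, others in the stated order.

stool();
translate([0, 0, 427]) picture_frame();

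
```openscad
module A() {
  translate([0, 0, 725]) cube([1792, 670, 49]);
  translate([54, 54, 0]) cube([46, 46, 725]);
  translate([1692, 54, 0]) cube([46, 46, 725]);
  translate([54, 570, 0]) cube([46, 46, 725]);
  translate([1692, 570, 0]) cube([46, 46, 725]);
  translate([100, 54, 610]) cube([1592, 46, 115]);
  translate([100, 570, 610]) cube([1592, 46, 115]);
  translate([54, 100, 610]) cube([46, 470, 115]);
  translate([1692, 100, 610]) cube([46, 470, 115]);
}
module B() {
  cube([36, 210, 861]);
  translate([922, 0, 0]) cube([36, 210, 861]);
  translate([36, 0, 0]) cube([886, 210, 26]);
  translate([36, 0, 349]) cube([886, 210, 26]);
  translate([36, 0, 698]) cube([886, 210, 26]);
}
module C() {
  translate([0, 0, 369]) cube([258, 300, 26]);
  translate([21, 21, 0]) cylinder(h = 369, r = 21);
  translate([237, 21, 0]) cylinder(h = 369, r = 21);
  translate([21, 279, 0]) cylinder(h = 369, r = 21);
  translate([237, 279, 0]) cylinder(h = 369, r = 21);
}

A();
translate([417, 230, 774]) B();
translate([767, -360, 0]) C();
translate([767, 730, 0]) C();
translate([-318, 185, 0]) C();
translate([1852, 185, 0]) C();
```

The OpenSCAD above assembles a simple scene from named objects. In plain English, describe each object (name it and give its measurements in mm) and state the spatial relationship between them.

A is a rectangular dining table. The top is 1792×670×49 mm with its upper surface at z = 774 mm. It stands on four 46×46 mm square legs, each inset 54 mm from the nearest pair of top edges, running from the floor to the underside of the top. Four apron rails, 46 mm thick and 115 mm tall, run between adjacent legs with their top edges flush with the underside of the top and their outer faces flush with the legs' outer faces.

B is a bookshelf 958 mm wide overall, 210 mm deep and 861 mm tall. The two sides are 36 mm thick vertical panels. 3 horizontal shelves of 26 mm thickness span between the inner faces of the sides; the lowest shelf sits on the floor and shelves are stacked with a clear vertical gap of 323 mm between each pair.

C is a four-legged stool. The seat is a 258×300×26 mm slab whose top surface is at z = 395 mm; four round legs, each 42 mm in diameter, run from the floor (z = 0) to the underside of the seat, each leg's axis is inset half a diameter from the nearest pair of seat edges (so the leg's bounding box is flush with the corner).

The bookshelf is on top of the table, centred. Four stools sit around the table at the −y, +y, −x, +x sides.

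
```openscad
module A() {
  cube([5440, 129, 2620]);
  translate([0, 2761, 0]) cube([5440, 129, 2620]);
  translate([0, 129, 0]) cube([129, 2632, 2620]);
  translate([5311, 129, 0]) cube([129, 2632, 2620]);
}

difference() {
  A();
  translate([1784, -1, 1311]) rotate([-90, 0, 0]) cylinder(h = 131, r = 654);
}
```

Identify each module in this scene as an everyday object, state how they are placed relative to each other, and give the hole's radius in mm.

A is a house frame. The house frame has a circular hole through its front wall. The hole's radius is 654 mm.

The subtracted cylinder has r = 654 mm.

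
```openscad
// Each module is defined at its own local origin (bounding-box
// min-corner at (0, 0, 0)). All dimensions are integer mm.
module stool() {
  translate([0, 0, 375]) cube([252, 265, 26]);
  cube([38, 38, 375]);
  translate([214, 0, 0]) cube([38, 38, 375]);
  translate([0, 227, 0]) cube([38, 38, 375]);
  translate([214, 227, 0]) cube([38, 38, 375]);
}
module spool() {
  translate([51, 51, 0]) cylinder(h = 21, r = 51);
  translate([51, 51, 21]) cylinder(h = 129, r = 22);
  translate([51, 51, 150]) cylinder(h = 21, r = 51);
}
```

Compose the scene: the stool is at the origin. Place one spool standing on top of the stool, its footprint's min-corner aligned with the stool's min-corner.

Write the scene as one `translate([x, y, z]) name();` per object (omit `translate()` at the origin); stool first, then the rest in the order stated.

stool();
translate([0, 0, 401]) spool();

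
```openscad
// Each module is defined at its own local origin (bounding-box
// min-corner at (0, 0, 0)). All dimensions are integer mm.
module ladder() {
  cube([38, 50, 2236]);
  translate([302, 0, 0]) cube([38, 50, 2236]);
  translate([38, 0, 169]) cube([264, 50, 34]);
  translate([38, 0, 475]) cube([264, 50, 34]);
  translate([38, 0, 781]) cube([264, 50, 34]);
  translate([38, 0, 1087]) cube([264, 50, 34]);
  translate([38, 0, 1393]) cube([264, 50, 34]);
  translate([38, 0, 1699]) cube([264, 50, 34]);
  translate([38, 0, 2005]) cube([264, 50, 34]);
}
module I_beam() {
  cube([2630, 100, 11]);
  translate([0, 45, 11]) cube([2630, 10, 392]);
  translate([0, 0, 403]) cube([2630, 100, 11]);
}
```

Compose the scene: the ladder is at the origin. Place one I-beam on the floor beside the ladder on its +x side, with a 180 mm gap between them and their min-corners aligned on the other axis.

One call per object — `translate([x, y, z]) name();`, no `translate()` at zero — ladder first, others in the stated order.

ladder();
translate([520, 0, 0]) I_beam();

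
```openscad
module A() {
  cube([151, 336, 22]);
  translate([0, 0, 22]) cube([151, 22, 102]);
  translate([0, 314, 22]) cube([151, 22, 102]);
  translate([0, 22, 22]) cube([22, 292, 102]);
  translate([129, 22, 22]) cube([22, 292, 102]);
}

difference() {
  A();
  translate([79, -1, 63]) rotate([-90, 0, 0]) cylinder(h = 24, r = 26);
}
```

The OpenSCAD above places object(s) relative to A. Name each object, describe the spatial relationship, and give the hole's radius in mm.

A is an open box. The open box has a circular hole through its front wall. The hole's radius is 26 mm.

The subtracted cylinder has r = 26 mm.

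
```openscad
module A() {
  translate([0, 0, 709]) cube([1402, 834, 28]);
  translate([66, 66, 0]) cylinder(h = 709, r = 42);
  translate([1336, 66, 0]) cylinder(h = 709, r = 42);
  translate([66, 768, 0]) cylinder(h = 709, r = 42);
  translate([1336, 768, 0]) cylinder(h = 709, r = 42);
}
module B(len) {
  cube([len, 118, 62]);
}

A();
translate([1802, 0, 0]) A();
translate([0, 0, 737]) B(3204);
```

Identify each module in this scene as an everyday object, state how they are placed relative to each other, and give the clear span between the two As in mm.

A is a table. B is a beam. A beam spans the tops of two tables. The clear span between the two tables is 400 mm.

Second table starts at x = 1802; first ends at x = 1402; clear span = 1802 − 1402 = 400 mm.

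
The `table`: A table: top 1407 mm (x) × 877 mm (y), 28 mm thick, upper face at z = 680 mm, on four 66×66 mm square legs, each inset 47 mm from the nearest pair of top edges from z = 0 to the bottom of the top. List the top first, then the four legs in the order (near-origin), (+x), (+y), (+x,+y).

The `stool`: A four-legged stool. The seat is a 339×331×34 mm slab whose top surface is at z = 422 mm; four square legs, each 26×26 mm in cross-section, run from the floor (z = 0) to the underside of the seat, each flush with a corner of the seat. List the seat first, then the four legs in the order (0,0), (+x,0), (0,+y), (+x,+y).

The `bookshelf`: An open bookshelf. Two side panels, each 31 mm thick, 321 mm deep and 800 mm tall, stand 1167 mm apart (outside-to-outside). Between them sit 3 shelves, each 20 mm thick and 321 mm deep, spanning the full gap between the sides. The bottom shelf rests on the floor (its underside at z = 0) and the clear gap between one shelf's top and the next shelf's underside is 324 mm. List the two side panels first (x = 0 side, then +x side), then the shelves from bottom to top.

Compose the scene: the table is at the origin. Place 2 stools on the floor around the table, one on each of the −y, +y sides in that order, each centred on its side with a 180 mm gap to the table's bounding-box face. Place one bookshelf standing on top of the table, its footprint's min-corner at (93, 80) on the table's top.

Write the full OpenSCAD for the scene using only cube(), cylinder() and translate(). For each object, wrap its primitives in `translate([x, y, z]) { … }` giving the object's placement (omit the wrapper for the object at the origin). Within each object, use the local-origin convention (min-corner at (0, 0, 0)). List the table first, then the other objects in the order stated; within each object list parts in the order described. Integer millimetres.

translate([0, 0, 652]) cube([1407, 877, 28]);
translate([47, 47, 0]) cube([66, 66, 652]);
translate([1294, 47, 0]) cube([66, 66, 652]);
translate([47, 764, 0]) cube([66, 66, 652]);
translate([1294, 764, 0]) cube([66, 66, 652]);
translate([534, -511, 0]) {
  translate([0, 0, 388]) cube([339, 331, 34]);
  cube([26, 26, 388]);
  translate([313, 0, 0]) cube([26, 26, 388]);
  translate([0, 305, 0]) cube([26, 26, 388]);
  translate([313, 305, 0]) cube([26, 26, 388]);
}
translate([534, 1057, 0]) {
  translate([0, 0, 388]) cube([339, 331, 34]);
  cube([26, 26, 388]);
  translate([313, 0, 0]) cube([26, 26, 388]);
  translate([0, 305, 0]) cube([26, 26, 388]);
  translate([313, 305, 0]) cube([26, 26, 388]);
}
translate([93, 80, 680]) {
  cube([31, 321, 800]);
  translate([1136, 0, 0]) cube([31, 321, 800]);
  translate([31, 0, 0]) cube([1105, 321, 20]);
  translate([31, 0, 344]) cube([1105, 321, 20]);
  translate([31, 0, 688]) cube([1105, 321, 20]);
}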